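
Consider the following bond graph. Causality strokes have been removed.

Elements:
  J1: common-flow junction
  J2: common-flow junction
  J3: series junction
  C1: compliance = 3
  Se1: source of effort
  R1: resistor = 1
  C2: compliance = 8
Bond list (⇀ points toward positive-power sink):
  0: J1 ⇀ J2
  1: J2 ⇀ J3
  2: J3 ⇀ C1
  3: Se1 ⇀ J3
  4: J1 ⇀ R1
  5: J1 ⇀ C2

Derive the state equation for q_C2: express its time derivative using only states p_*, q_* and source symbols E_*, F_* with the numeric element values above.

bond 3 stroke→J3  (Se1: effort source, stroke at far end)
bond 2 stroke→J3  (prefer integral on C1)
bond 1 stroke→J2  (J3 needs exactly one f-in)
bond 0 stroke→J1  (only one flow-in slot at J2)
bond 5 stroke→J1  (C2 outputs effort q/C2)
bond 4 stroke→R1  (J1: last free bond brings flow in)

dq_C2/dt = E_Se1 - q_C1/3 - q_C2/8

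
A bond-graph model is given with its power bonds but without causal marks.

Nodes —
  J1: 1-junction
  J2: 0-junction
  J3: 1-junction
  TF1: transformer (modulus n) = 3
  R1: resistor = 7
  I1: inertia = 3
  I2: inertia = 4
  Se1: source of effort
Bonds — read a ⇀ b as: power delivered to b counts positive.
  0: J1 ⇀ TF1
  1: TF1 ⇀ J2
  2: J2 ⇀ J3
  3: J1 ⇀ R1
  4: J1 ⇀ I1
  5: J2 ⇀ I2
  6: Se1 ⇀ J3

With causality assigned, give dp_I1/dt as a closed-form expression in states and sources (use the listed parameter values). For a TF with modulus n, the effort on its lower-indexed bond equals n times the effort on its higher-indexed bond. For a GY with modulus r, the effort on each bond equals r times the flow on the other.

dp_I1/dt = 3*E_Se1 - 7*p_I1/3

β6 →J3  (Se1: effort source, stroke at far end)
β2 →J2  (J3: last free bond brings flow in)
β1 →TF1  (J2 effort already set via bond 2)
β5 →I2  (common-e at J2 fixed by 2)
β0 →J1  (through TF1, causality passes straight; one stroke at TF1)
β4 →I1  (I1 outputs flow p/I1)
β3 →J1  (J1: bond 4 brought flow, rest push out)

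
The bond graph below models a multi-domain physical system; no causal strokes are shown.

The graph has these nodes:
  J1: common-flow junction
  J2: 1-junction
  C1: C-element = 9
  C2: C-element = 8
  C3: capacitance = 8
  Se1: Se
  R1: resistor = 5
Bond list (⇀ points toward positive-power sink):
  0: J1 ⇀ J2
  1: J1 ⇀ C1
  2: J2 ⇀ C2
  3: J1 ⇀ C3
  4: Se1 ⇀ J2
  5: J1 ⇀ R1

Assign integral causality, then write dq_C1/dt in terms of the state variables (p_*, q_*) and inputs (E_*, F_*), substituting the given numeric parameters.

dq_C1/dt = E_Se1/5 - q_C1/45 - q_C2/40 - q_C3/40

b4 stroke at J2  (Se1: effort source, stroke at far end)
b1 stroke at J1  (C1: C, integral causality)
b2 stroke at J2  (C2: C, integral causality)
b0 stroke at J1  (closing 1-jn rule on J2)
b3 stroke at J1  (C3 outputs effort q/C3)
b5 stroke at R1  (only one flow-in slot at J1)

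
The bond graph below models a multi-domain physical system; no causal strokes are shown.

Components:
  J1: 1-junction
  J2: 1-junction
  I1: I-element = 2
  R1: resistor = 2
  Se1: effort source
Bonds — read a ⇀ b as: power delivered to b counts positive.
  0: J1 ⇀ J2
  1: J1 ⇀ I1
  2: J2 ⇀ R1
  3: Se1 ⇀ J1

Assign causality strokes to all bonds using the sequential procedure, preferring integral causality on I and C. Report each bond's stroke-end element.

β3 |J1  (Se1 (Se) sets effort on bond)
β1 |I1  (I1 outputs flow p/I1)
β0 |J1  (1-jn J1 has f-setter on 1)
β2 |J2  (1-jn J2 has f-setter on 0)

#0 →J1
#1 →I1
#2 →J2
#3 →J1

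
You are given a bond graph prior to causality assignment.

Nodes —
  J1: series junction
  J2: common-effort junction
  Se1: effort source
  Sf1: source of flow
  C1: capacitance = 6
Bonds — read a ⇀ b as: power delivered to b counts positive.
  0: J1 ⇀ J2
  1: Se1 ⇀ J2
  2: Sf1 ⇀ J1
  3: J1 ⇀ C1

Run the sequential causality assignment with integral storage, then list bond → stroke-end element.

bond 0 →J1
bond 1 →J2
bond 2 →Sf1
bond 3 →J1

#1 |J2  (Se1 (Se) sets effort on bond)
#2 |Sf1  (source Sf1 imposes f)
#0 |J1  (J1: bond 2 brought flow, rest push out)
#3 |J1  (J1 flow already set via bond 2)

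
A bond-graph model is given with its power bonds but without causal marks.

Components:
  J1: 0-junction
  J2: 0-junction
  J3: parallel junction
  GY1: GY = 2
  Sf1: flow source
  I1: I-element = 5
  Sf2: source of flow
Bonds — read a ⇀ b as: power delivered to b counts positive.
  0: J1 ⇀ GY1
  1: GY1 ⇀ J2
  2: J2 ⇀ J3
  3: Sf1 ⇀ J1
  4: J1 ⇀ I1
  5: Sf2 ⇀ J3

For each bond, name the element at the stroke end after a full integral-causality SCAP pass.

β0 →J1
β1 →J2
β2 →J3
β3 →Sf1
β4 →I1
β5 →Sf2

bond 3 |Sf1  (source Sf1 imposes f)
bond 5 |Sf2  (Sf2: flow source, stroke at near end)
bond 2 |J3  (closing 0-jn rule on J3)
bond 1 |J2  (closing 0-jn rule on J2)
bond 0 |J1  (GY GY1: same side as bond 1)
bond 4 |I1  (J1: bond 0 brought effort, rest push out)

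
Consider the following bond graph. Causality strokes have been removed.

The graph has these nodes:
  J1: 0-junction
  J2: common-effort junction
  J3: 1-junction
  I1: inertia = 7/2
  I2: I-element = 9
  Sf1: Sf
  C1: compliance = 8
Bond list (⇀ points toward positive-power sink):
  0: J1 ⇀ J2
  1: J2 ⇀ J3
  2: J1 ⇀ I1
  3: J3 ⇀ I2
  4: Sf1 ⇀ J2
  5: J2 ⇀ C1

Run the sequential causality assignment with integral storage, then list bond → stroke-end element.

bond 0 stroke→J1
bond 1 stroke→J3
bond 2 stroke→I1
bond 3 stroke→I2
bond 4 stroke→Sf1
bond 5 stroke→J2

bond 4 stroke at Sf1  (Sf1: flow source, stroke at near end)
bond 2 stroke at I1  (prefer integral on I1)
bond 0 stroke at J1  (closing 0-jn rule on J1)
bond 3 stroke at I2  (I2: I, integral causality)
bond 1 stroke at J3  (J3 flow already set via bond 3)
bond 5 stroke at J2  (J2 needs exactly one e-in)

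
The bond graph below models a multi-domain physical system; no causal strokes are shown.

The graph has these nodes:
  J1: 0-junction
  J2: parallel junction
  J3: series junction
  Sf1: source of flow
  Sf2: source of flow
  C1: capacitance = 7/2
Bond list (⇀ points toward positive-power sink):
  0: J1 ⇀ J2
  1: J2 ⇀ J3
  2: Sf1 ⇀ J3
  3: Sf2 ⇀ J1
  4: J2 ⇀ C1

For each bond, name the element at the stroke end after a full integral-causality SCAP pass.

b0 |J1
b1 |J3
b2 |Sf1
b3 |Sf2
b4 |J2

#2 stroke→Sf1  (Sf1 fixes flow; stroke at Sf1)
#3 stroke→Sf2  (Sf2 fixes flow; stroke at Sf2)
#0 stroke→J1  (only one effort-in slot at J1)
#1 stroke→J3  (J3 flow already set via bond 2)
#4 stroke→J2  (J2: last free bond brings effort in)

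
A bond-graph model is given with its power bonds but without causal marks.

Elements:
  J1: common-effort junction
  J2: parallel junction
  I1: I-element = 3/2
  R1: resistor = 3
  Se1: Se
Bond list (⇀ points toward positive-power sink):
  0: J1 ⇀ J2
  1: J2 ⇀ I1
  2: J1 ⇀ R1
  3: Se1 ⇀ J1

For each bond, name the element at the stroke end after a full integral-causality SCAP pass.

bond 0 stroke at J2
bond 1 stroke at I1
bond 2 stroke at R1
bond 3 stroke at J1

#3 →J1  (Se1: effort source, stroke at far end)
#0 →J2  (J1: bond 3 brought effort, rest push out)
#2 →R1  (J1 effort already set via bond 3)
#1 →I1  (0-jn J2 has e-setter on 0)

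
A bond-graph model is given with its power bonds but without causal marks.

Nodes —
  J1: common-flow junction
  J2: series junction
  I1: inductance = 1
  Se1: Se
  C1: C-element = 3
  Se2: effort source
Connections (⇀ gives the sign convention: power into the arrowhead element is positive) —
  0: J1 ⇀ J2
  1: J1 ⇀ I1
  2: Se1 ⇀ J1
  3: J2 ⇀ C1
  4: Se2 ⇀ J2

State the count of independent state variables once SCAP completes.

b2 stroke at J1  (Se1 fixes effort; stroke away)
b4 stroke at J2  (Se2: effort source, stroke at far end)
b1 stroke at I1  (I1 integral (f out))
b0 stroke at J1  (1-jn J1 has f-setter on 1)
b3 stroke at J2  (J2: bond 0 brought flow, rest push out)

2  (C1, I1 all integral)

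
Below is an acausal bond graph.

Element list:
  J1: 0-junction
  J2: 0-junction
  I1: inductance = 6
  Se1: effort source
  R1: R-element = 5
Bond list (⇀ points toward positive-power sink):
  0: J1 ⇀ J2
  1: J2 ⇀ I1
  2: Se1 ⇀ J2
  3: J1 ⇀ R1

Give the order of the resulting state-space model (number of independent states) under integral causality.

1  (I1 all integral)

bond 2 →J2  (source Se1 imposes e)
bond 0 →J1  (J2: bond 2 brought effort, rest push out)
bond 1 →I1  (0-jn J2 has e-setter on 2)
bond 3 →R1  (J1 effort already set via bond 0)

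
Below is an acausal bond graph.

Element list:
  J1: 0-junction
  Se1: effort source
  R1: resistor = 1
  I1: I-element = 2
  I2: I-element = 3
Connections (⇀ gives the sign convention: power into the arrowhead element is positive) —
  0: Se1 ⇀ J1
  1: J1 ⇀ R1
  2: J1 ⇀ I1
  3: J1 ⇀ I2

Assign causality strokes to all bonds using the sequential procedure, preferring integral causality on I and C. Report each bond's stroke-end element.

#0 →J1  (source Se1 imposes e)
#1 →R1  (0-jn J1 has e-setter on 0)
#2 →I1  (0-jn J1 has e-setter on 0)
#3 →I2  (J1 effort already set via bond 0)

b0 →J1
b1 →R1
b2 →I1
b3 →I2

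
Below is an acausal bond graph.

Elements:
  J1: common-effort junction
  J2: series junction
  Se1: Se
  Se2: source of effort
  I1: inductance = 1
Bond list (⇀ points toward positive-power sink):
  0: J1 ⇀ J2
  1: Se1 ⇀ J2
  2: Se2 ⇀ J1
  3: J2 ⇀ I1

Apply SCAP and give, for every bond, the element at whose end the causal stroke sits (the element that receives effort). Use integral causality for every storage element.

b1 stroke→J2  (Se1 fixes effort; stroke away)
b2 stroke→J1  (source Se2 imposes e)
b0 stroke→J2  (0-jn J1 has e-setter on 2)
b3 stroke→I1  (closing 1-jn rule on J2)

bond 0 stroke at J2
bond 1 stroke at J2
bond 2 stroke at J1
bond 3 stroke at I1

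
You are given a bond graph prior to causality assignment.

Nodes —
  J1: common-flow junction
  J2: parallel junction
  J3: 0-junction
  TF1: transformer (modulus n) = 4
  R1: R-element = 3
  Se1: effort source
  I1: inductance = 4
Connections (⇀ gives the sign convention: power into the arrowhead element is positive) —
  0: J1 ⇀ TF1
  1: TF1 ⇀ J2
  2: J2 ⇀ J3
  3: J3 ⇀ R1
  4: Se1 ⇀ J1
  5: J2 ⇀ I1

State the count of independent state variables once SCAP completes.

b4 stroke→J1  (source Se1 imposes e)
b0 stroke→TF1  (J1 needs exactly one f-in)
b1 stroke→J2  (through TF1, causality passes straight; one stroke at TF1)
b2 stroke→J3  (J2 effort already set via bond 1)
b5 stroke→I1  (common-e at J2 fixed by 1)
b3 stroke→R1  (0-jn J3 has e-setter on 2)

1  (I1 all integral)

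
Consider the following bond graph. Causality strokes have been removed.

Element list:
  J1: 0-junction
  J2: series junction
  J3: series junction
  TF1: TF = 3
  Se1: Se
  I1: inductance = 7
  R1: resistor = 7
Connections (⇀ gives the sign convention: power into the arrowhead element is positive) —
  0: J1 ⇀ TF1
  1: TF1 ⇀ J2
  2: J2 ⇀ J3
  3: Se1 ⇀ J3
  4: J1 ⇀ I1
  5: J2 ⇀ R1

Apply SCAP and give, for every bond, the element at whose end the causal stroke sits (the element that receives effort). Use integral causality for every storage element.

b3 |J3  (Se1 (Se) sets effort on bond)
b2 |J2  (closing 1-jn rule on J3)
b4 |I1  (I1 outputs flow p/I1)
b0 |J1  (J1 needs exactly one e-in)
b1 |TF1  (TF1 one-in-one-out from 0)
b5 |J2  (J2 flow already set via bond 1)

bond 0 →J1
bond 1 →TF1
bond 2 →J2
bond 3 →J3
bond 4 →I1
bond 5 →J2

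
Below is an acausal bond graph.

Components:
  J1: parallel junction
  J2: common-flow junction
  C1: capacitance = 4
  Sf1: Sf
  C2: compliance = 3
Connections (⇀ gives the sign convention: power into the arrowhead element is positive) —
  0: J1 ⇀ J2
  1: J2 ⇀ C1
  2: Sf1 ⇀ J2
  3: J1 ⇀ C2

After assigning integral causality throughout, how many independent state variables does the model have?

β2 stroke at Sf1  (Sf1: flow source, stroke at near end)
β0 stroke at J2  (J2 flow already set via bond 2)
β1 stroke at J2  (J2 flow already set via bond 2)
β3 stroke at J1  (J1: last free bond brings effort in)

2  (C1, C2 all integral)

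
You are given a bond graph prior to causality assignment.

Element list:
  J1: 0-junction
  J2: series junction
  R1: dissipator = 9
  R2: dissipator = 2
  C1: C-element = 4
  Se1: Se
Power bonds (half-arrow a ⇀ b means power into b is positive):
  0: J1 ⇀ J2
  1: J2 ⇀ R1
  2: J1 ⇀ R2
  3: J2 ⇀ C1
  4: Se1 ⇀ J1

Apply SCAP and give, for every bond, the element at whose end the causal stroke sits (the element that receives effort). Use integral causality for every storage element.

β4 stroke at J1  (Se1 fixes effort; stroke away)
β0 stroke at J2  (J1 effort already set via bond 4)
β2 stroke at R2  (J1: bond 4 brought effort, rest push out)
β3 stroke at J2  (C1 integral (e out))
β1 stroke at R1  (only one flow-in slot at J2)

b0 |J2
b1 |R1
b2 |R2
b3 |J2
b4 |J1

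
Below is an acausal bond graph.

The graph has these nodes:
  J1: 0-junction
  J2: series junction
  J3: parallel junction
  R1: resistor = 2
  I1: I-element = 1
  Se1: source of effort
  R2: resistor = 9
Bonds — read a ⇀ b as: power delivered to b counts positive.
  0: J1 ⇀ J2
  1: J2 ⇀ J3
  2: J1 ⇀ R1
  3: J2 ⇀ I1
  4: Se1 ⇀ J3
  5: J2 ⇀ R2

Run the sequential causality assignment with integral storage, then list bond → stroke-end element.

#4 stroke→J3  (Se1: effort source, stroke at far end)
#1 stroke→J2  (J3: bond 4 brought effort, rest push out)
#3 stroke→I1  (I1 outputs flow p/I1)
#0 stroke→J2  (1-jn J2 has f-setter on 3)
#5 stroke→J2  (J2 flow already set via bond 3)
#2 stroke→J1  (closing 0-jn rule on J1)

β0 stroke→J2
β1 stroke→J2
β2 stroke→J1
β3 stroke→I1
β4 stroke→J3
β5 stroke→J2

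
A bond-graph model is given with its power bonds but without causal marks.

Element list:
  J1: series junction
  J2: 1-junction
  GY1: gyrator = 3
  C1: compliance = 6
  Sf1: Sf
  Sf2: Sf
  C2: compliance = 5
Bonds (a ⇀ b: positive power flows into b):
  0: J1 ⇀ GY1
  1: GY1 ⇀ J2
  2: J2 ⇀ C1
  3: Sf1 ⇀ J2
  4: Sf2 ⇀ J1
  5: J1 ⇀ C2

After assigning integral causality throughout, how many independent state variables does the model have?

2  (C1, C2 all integral)

b3 →Sf1  (source Sf1 imposes f)
b4 →Sf2  (Sf2: flow source, stroke at near end)
b0 →J1  (J1 flow already set via bond 4)
b5 →J1  (common-f at J1 fixed by 4)
b1 →J2  (J2 flow already set via bond 3)
b2 →J2  (J2: bond 3 brought flow, rest push out)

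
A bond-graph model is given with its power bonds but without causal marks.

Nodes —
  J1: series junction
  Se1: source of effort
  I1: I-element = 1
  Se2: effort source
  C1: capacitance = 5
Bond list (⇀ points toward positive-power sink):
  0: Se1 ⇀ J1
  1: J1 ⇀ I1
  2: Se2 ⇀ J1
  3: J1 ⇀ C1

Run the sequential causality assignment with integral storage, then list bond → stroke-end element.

β0 |J1
β1 |I1
β2 |J1
β3 |J1

β0 stroke→J1  (Se1: effort source, stroke at far end)
β2 stroke→J1  (Se2 (Se) sets effort on bond)
β1 stroke→I1  (prefer integral on I1)
β3 stroke→J1  (J1 flow already set via bond 1)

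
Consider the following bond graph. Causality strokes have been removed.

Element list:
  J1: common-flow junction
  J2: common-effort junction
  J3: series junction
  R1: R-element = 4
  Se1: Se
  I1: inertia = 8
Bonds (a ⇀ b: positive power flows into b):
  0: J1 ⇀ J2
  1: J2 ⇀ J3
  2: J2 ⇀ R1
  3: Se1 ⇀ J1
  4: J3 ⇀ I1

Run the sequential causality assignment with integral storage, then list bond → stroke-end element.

#0 stroke→J2
#1 stroke→J3
#2 stroke→R1
#3 stroke→J1
#4 stroke→I1

b3 |J1  (Se1: effort source, stroke at far end)
b0 |J2  (only one flow-in slot at J1)
b1 |J3  (J2: bond 0 brought effort, rest push out)
b2 |R1  (J2 effort already set via bond 0)
b4 |I1  (closing 1-jn rule on J3)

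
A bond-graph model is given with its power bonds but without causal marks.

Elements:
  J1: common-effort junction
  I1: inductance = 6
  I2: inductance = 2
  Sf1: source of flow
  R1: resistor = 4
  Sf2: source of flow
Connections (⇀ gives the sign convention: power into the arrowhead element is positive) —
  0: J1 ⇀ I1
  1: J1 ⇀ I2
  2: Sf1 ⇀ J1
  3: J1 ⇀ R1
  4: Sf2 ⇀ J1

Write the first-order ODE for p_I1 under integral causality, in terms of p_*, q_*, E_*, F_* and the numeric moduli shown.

dp_I1/dt = 4*F_Sf1 + 4*F_Sf2 - 2*p_I1/3 - 2*p_I2

bond 2 →Sf1  (Sf1 (Sf) sets flow on bond)
bond 4 →Sf2  (Sf2: flow source, stroke at near end)
bond 0 →I1  (I1 integral (f out))
bond 1 →I2  (I2 integral (f out))
bond 3 →J1  (J1 needs exactly one e-in)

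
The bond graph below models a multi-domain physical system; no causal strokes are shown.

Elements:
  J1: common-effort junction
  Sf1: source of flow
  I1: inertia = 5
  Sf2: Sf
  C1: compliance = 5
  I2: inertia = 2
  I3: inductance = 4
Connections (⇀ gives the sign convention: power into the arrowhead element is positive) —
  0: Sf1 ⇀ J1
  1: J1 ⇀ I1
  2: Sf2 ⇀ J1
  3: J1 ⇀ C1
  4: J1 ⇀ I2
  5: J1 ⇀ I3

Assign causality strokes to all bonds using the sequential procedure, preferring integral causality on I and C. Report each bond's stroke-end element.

b0 stroke→Sf1
b1 stroke→I1
b2 stroke→Sf2
b3 stroke→J1
b4 stroke→I2
b5 stroke→I3

β0 stroke at Sf1  (Sf1 (Sf) sets flow on bond)
β2 stroke at Sf2  (Sf2 fixes flow; stroke at Sf2)
β1 stroke at I1  (prefer integral on I1)
β3 stroke at J1  (prefer integral on C1)
β4 stroke at I2  (0-jn J1 has e-setter on 3)
β5 stroke at I3  (0-jn J1 has e-setter on 3)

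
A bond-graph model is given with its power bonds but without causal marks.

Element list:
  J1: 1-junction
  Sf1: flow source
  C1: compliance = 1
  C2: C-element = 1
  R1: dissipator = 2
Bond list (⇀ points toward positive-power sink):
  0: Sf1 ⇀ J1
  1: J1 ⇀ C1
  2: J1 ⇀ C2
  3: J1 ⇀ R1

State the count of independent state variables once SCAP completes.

2  (C1, C2 all integral)

bond 0 |Sf1  (source Sf1 imposes f)
bond 1 |J1  (1-jn J1 has f-setter on 0)
bond 2 |J1  (J1: bond 0 brought flow, rest push out)
bond 3 |J1  (common-f at J1 fixed by 0)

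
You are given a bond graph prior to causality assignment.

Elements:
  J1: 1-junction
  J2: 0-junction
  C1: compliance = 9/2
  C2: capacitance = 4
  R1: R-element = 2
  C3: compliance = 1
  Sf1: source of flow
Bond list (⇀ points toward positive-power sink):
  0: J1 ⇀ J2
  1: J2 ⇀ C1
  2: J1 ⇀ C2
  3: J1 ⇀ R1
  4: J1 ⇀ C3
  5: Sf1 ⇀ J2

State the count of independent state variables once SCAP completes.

3  (C1, C2, C3 all integral)

b5 →Sf1  (Sf1: flow source, stroke at near end)
b1 →J2  (prefer integral on C1)
b0 →J1  (common-e at J2 fixed by 1)
b2 →J1  (C2 outputs effort q/C2)
b4 →J1  (C3: C, integral causality)
b3 →R1  (closing 1-jn rule on J1)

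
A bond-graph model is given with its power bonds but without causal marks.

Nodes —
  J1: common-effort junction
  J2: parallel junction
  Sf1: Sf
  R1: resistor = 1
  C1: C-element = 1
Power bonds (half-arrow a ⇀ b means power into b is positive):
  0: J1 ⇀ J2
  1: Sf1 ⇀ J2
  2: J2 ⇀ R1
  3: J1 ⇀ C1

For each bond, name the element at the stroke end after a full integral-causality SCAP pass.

bond 0 stroke at J2
bond 1 stroke at Sf1
bond 2 stroke at R1
bond 3 stroke at J1

b1 stroke→Sf1  (source Sf1 imposes f)
b3 stroke→J1  (C1: C, integral causality)
b0 stroke→J2  (0-jn J1 has e-setter on 3)
b2 stroke→R1  (common-e at J2 fixed by 0)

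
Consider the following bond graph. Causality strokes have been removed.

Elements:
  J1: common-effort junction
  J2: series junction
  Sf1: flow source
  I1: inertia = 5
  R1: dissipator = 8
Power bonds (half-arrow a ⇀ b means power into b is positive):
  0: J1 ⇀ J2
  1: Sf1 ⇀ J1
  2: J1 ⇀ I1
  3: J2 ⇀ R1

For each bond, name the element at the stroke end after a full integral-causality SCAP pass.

β0 stroke at J1
β1 stroke at Sf1
β2 stroke at I1
β3 stroke at J2

b1 stroke at Sf1  (Sf1: flow source, stroke at near end)
b2 stroke at I1  (I1: I, integral causality)
b0 stroke at J1  (J1: last free bond brings effort in)
b3 stroke at J2  (J2: bond 0 brought flow, rest push out)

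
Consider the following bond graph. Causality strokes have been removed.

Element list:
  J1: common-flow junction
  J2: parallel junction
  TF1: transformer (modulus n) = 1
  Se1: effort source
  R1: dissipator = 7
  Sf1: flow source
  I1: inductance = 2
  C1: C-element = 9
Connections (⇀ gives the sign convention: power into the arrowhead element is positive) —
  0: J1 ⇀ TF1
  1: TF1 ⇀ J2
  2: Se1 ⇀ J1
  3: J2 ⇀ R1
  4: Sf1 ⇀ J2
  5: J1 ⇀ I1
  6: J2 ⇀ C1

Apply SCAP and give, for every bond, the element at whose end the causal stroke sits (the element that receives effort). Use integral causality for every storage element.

β0 |J1
β1 |TF1
β2 |J1
β3 |R1
β4 |Sf1
β5 |I1
β6 |J2

b2 stroke→J1  (Se1 fixes effort; stroke away)
b4 stroke→Sf1  (Sf1 fixes flow; stroke at Sf1)
b5 stroke→I1  (I1 integral (f out))
b0 stroke→J1  (J1: bond 5 brought flow, rest push out)
b1 stroke→TF1  (TF1: transformer flips bond 0)
b6 stroke→J2  (C1 outputs effort q/C1)
b3 stroke→R1  (J2 effort already set via bond 6)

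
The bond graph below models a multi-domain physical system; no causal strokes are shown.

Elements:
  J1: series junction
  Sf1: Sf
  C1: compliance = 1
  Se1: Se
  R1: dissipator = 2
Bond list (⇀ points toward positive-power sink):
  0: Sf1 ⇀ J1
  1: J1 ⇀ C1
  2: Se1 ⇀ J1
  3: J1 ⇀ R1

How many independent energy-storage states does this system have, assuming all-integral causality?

b0 |Sf1  (source Sf1 imposes f)
b2 |J1  (Se1 fixes effort; stroke away)
b1 |J1  (common-f at J1 fixed by 0)
b3 |J1  (1-jn J1 has f-setter on 0)

1  (C1 all integral)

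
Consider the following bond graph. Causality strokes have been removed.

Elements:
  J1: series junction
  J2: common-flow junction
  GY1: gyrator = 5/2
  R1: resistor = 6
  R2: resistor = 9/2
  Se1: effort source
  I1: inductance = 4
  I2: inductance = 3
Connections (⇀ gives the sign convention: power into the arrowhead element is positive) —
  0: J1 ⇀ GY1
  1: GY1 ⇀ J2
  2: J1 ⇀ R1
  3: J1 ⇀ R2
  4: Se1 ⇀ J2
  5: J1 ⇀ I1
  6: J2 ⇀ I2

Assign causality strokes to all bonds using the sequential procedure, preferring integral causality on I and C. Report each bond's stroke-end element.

#0 |J1
#1 |J2
#2 |J1
#3 |J1
#4 |J2
#5 |I1
#6 |I2

b4 →J2  (Se1 fixes effort; stroke away)
b5 →I1  (I1: I, integral causality)
b0 →J1  (J1: bond 5 brought flow, rest push out)
b2 →J1  (1-jn J1 has f-setter on 5)
b3 →J1  (J1: bond 5 brought flow, rest push out)
b1 →J2  (through GY1, causality inverts; strokes same side of GY1)
b6 →I2  (J2 needs exactly one f-in)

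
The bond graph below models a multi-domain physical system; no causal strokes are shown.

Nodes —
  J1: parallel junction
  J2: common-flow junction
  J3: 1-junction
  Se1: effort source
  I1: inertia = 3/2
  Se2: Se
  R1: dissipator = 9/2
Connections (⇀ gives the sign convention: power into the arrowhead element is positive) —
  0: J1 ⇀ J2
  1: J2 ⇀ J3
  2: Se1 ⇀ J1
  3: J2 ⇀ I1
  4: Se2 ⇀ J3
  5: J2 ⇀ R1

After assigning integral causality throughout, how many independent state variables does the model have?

bond 2 →J1  (source Se1 imposes e)
bond 4 →J3  (Se2: effort source, stroke at far end)
bond 0 →J2  (J1: bond 2 brought effort, rest push out)
bond 1 →J2  (closing 1-jn rule on J3)
bond 3 →I1  (prefer integral on I1)
bond 5 →J2  (common-f at J2 fixed by 3)

1  (I1 all integral)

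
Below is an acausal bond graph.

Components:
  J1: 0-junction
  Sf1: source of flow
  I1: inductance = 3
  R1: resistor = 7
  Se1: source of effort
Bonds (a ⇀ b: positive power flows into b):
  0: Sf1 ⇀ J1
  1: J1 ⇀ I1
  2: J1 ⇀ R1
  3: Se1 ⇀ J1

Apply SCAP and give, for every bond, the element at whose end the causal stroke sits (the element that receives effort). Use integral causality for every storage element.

b0 |Sf1  (source Sf1 imposes f)
b3 |J1  (source Se1 imposes e)
b1 |I1  (J1 effort already set via bond 3)
b2 |R1  (0-jn J1 has e-setter on 3)

#0 stroke at Sf1
#1 stroke at I1
#2 stroke at R1
#3 stroke at J1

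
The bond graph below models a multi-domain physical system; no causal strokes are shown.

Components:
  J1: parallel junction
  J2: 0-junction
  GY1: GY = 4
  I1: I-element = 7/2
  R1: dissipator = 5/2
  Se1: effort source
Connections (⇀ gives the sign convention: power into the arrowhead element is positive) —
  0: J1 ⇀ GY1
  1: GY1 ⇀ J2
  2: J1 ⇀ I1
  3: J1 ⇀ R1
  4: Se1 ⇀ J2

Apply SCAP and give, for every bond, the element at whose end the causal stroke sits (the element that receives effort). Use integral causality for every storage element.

bond 4 |J2  (source Se1 imposes e)
bond 1 |GY1  (J2: bond 4 brought effort, rest push out)
bond 0 |GY1  (through GY1, causality inverts; strokes same side of GY1)
bond 2 |I1  (prefer integral on I1)
bond 3 |J1  (only one effort-in slot at J1)

b0 stroke at GY1
b1 stroke at GY1
b2 stroke at I1
b3 stroke at J1
b4 stroke at J2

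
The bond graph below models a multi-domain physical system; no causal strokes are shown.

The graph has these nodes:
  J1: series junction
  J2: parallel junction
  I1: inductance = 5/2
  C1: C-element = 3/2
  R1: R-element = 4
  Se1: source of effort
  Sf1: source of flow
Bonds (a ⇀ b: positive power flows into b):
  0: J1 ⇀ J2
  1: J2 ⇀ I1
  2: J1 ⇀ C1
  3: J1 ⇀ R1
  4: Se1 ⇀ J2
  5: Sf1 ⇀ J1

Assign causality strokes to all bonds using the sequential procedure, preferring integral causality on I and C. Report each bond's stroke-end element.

#0 stroke at J1
#1 stroke at I1
#2 stroke at J1
#3 stroke at J1
#4 stroke at J2
#5 stroke at Sf1

#4 stroke at J2  (Se1 (Se) sets effort on bond)
#5 stroke at Sf1  (Sf1 fixes flow; stroke at Sf1)
#0 stroke at J1  (J1 flow already set via bond 5)
#2 stroke at J1  (J1 flow already set via bond 5)
#3 stroke at J1  (common-f at J1 fixed by 5)
#1 stroke at I1  (common-e at J2 fixed by 4)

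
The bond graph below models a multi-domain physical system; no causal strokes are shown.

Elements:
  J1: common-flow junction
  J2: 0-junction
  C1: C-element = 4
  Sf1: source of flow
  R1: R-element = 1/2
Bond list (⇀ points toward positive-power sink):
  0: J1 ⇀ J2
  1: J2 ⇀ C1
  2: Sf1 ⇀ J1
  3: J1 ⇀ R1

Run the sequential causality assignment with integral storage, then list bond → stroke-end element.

bond 0 →J1
bond 1 →J2
bond 2 →Sf1
bond 3 →J1

#2 →Sf1  (Sf1 fixes flow; stroke at Sf1)
#0 →J1  (J1 flow already set via bond 2)
#3 →J1  (common-f at J1 fixed by 2)
#1 →J2  (J2 needs exactly one e-in)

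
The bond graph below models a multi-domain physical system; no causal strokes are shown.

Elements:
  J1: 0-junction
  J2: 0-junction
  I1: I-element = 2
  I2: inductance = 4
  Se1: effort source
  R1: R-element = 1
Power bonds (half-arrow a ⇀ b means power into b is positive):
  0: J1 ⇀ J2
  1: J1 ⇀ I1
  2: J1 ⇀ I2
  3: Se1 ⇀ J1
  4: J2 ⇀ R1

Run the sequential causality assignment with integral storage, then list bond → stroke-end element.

#0 →J2
#1 →I1
#2 →I2
#3 →J1
#4 →R1

b3 |J1  (Se1 fixes effort; stroke away)
b0 |J2  (0-jn J1 has e-setter on 3)
b1 |I1  (common-e at J1 fixed by 3)
b2 |I2  (common-e at J1 fixed by 3)
b4 |R1  (0-jn J2 has e-setter on 0)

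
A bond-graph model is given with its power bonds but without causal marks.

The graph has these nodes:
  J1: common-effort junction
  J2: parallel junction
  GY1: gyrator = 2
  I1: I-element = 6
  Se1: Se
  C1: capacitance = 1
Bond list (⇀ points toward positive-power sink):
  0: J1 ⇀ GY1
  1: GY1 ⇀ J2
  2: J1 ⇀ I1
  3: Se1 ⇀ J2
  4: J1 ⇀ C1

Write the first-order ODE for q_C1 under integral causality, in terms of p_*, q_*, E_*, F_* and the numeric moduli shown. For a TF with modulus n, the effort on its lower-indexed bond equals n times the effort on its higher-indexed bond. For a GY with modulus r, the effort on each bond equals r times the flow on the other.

β3 stroke at J2  (Se1: effort source, stroke at far end)
β1 stroke at GY1  (0-jn J2 has e-setter on 3)
β0 stroke at GY1  (GY GY1: same side as bond 1)
β2 stroke at I1  (I1 outputs flow p/I1)
β4 stroke at J1  (J1: last free bond brings effort in)

dq_C1/dt = -E_Se1/2 - p_I1/6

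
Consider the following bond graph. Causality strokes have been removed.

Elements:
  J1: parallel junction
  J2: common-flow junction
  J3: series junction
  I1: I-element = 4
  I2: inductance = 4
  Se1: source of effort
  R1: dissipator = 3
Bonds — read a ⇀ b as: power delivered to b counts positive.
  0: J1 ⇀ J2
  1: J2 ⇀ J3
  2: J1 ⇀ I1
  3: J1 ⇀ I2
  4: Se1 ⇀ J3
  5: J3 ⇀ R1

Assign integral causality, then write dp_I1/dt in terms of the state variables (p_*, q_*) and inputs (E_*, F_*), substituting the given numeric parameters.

#4 stroke→J3  (Se1 (Se) sets effort on bond)
#2 stroke→I1  (I1 outputs flow p/I1)
#3 stroke→I2  (I2 outputs flow p/I2)
#0 stroke→J1  (closing 0-jn rule on J1)
#1 stroke→J2  (1-jn J2 has f-setter on 0)
#5 stroke→J3  (J3 flow already set via bond 1)

dp_I1/dt = -E_Se1 - 3*p_I1/4 - 3*p_I2/4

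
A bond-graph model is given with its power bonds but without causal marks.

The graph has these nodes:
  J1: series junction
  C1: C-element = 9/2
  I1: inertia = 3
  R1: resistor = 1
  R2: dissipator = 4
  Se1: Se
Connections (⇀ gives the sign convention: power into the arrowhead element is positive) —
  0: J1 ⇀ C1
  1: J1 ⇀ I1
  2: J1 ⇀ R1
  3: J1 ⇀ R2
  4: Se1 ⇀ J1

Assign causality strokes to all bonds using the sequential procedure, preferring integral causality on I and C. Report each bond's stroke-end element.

b0 |J1
b1 |I1
b2 |J1
b3 |J1
b4 |J1

β4 stroke at J1  (Se1: effort source, stroke at far end)
β0 stroke at J1  (prefer integral on C1)
β1 stroke at I1  (I1: I, integral causality)
β2 stroke at J1  (J1 flow already set via bond 1)
β3 stroke at J1  (1-jn J1 has f-setter on 1)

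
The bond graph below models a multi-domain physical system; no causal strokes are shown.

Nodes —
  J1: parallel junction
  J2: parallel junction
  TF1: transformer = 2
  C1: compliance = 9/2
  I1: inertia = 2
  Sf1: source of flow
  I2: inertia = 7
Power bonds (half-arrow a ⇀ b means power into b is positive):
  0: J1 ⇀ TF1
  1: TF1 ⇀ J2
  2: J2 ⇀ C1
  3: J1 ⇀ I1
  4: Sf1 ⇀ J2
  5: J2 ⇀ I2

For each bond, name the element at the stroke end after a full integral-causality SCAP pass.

bond 4 stroke at Sf1  (Sf1: flow source, stroke at near end)
bond 2 stroke at J2  (C1 integral (e out))
bond 1 stroke at TF1  (0-jn J2 has e-setter on 2)
bond 5 stroke at I2  (common-e at J2 fixed by 2)
bond 0 stroke at J1  (TF1: transformer flips bond 1)
bond 3 stroke at I1  (J1: bond 0 brought effort, rest push out)

#0 |J1
#1 |TF1
#2 |J2
#3 |I1
#4 |Sf1
#5 |I2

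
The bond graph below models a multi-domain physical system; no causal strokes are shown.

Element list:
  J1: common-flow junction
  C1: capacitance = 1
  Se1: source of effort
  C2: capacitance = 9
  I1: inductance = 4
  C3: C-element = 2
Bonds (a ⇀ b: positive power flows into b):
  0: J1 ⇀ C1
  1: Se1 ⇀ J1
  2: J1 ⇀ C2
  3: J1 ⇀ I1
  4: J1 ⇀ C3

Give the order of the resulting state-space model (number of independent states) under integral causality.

4  (C1, C2, C3, I1 all integral)

bond 1 stroke at J1  (Se1 fixes effort; stroke away)
bond 0 stroke at J1  (C1 outputs effort q/C1)
bond 2 stroke at J1  (C2: C, integral causality)
bond 3 stroke at I1  (I1 outputs flow p/I1)
bond 4 stroke at J1  (J1: bond 3 brought flow, rest push out)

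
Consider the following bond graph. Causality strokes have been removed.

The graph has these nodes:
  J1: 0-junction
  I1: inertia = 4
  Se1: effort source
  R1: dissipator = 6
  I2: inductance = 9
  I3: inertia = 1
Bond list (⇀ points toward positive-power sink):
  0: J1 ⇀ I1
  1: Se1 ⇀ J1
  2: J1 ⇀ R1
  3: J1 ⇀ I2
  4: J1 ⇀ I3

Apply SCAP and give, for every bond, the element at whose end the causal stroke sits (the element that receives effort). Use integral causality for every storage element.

#1 stroke→J1  (Se1 (Se) sets effort on bond)
#0 stroke→I1  (common-e at J1 fixed by 1)
#2 stroke→R1  (J1 effort already set via bond 1)
#3 stroke→I2  (J1 effort already set via bond 1)
#4 stroke→I3  (J1: bond 1 brought effort, rest push out)

bond 0 stroke at I1
bond 1 stroke at J1
bond 2 stroke at R1
bond 3 stroke at I2
bond 4 stroke at I3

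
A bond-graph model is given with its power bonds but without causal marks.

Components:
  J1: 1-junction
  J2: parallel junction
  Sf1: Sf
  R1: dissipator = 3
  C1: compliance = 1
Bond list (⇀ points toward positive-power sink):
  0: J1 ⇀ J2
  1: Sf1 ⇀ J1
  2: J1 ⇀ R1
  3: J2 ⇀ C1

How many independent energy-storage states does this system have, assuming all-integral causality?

1  (C1 all integral)

bond 1 →Sf1  (Sf1: flow source, stroke at near end)
bond 0 →J1  (J1 flow already set via bond 1)
bond 2 →J1  (J1 flow already set via bond 1)
bond 3 →J2  (J2 needs exactly one e-in)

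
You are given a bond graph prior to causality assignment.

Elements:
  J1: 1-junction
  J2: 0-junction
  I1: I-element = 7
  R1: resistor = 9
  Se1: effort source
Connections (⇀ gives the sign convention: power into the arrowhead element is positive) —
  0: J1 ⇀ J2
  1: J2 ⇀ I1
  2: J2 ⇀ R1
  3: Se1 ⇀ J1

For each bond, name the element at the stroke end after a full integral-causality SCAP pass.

#3 →J1  (Se1 (Se) sets effort on bond)
#0 →J2  (J1 needs exactly one f-in)
#1 →I1  (common-e at J2 fixed by 0)
#2 →R1  (J2: bond 0 brought effort, rest push out)

b0 stroke→J2
b1 stroke→I1
b2 stroke→R1
b3 stroke→J1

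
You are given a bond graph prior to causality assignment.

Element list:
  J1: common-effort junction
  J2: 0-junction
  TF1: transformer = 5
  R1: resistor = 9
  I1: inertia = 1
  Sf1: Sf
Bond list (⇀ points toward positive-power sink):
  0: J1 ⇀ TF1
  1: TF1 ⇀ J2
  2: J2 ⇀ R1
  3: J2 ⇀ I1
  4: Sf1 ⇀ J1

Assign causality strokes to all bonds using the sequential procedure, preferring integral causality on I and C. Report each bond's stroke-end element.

b4 stroke at Sf1  (Sf1 fixes flow; stroke at Sf1)
b0 stroke at J1  (only one effort-in slot at J1)
b1 stroke at TF1  (TF1: transformer flips bond 0)
b3 stroke at I1  (I1 outputs flow p/I1)
b2 stroke at J2  (closing 0-jn rule on J2)

b0 |J1
b1 |TF1
b2 |J2
b3 |I1
b4 |Sf1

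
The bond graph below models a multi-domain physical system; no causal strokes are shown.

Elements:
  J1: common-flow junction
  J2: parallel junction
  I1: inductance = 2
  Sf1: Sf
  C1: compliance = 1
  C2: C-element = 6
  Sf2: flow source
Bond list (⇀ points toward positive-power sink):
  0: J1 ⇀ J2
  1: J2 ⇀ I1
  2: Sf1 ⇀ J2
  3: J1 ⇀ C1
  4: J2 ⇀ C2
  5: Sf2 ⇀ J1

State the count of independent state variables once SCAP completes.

β2 stroke→Sf1  (Sf1 fixes flow; stroke at Sf1)
β5 stroke→Sf2  (Sf2: flow source, stroke at near end)
β0 stroke→J1  (J1: bond 5 brought flow, rest push out)
β3 stroke→J1  (1-jn J1 has f-setter on 5)
β1 stroke→I1  (I1 outputs flow p/I1)
β4 stroke→J2  (J2 needs exactly one e-in)

3  (C1, C2, I1 all integral)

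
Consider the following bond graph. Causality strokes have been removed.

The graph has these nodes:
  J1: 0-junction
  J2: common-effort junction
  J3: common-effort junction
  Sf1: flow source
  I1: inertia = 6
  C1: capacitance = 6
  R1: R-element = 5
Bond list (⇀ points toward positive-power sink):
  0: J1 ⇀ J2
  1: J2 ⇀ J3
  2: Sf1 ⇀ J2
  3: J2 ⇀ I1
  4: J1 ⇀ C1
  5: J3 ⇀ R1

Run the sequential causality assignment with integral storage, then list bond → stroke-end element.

#0 stroke at J2
#1 stroke at J3
#2 stroke at Sf1
#3 stroke at I1
#4 stroke at J1
#5 stroke at R1

β2 stroke→Sf1  (source Sf1 imposes f)
β3 stroke→I1  (prefer integral on I1)
β4 stroke→J1  (prefer integral on C1)
β0 stroke→J2  (0-jn J1 has e-setter on 4)
β1 stroke→J3  (common-e at J2 fixed by 0)
β5 stroke→R1  (J3 effort already set via bond 1)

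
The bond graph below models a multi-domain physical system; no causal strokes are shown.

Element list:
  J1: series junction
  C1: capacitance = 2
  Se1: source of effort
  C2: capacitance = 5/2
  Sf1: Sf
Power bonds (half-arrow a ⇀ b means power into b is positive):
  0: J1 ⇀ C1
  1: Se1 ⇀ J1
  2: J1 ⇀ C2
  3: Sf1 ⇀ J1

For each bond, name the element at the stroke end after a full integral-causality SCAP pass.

b1 stroke→J1  (source Se1 imposes e)
b3 stroke→Sf1  (Sf1 (Sf) sets flow on bond)
b0 stroke→J1  (J1 flow already set via bond 3)
b2 stroke→J1  (common-f at J1 fixed by 3)

β0 stroke at J1
β1 stroke at J1
β2 stroke at J1
β3 stroke at Sf1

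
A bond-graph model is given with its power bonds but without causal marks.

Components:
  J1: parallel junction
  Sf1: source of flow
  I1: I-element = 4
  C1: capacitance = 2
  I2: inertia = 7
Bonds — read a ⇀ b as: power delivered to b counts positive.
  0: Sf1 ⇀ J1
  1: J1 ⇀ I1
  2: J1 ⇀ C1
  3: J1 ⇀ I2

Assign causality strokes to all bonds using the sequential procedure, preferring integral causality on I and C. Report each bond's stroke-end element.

bond 0 stroke at Sf1  (Sf1 (Sf) sets flow on bond)
bond 1 stroke at I1  (I1: I, integral causality)
bond 2 stroke at J1  (C1 integral (e out))
bond 3 stroke at I2  (common-e at J1 fixed by 2)

bond 0 |Sf1
bond 1 |I1
bond 2 |J1
bond 3 |I2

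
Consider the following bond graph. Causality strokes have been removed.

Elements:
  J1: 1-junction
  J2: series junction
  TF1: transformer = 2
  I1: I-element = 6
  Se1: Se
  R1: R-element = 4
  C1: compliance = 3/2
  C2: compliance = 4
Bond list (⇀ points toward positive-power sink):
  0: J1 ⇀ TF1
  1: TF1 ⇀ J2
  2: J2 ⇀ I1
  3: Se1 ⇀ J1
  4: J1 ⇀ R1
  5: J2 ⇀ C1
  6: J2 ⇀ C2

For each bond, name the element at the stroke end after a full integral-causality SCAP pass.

bond 3 stroke at J1  (Se1 (Se) sets effort on bond)
bond 2 stroke at I1  (I1 integral (f out))
bond 1 stroke at J2  (1-jn J2 has f-setter on 2)
bond 5 stroke at J2  (1-jn J2 has f-setter on 2)
bond 6 stroke at J2  (J2: bond 2 brought flow, rest push out)
bond 0 stroke at TF1  (TF1: transformer flips bond 1)
bond 4 stroke at J1  (J1: bond 0 brought flow, rest push out)

#0 stroke→TF1
#1 stroke→J2
#2 stroke→I1
#3 stroke→J1
#4 stroke→J1
#5 stroke→J2
#6 stroke→J2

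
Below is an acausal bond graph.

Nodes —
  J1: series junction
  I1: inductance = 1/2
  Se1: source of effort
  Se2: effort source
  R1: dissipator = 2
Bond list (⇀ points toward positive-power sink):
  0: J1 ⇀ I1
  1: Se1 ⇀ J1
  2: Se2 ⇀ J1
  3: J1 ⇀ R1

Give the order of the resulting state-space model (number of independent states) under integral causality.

1  (I1 all integral)

β1 →J1  (source Se1 imposes e)
β2 →J1  (Se2 (Se) sets effort on bond)
β0 →I1  (I1 outputs flow p/I1)
β3 →J1  (J1: bond 0 brought flow, rest push out)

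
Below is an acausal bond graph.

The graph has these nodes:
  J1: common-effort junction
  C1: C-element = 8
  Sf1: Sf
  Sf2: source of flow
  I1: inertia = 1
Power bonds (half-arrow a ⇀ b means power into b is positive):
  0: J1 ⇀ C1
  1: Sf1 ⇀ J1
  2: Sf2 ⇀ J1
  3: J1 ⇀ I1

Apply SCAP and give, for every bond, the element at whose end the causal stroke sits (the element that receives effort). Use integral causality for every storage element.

#1 →Sf1  (Sf1 fixes flow; stroke at Sf1)
#2 →Sf2  (Sf2 fixes flow; stroke at Sf2)
#0 →J1  (C1: C, integral causality)
#3 →I1  (common-e at J1 fixed by 0)

#0 |J1
#1 |Sf1
#2 |Sf2
#3 |I1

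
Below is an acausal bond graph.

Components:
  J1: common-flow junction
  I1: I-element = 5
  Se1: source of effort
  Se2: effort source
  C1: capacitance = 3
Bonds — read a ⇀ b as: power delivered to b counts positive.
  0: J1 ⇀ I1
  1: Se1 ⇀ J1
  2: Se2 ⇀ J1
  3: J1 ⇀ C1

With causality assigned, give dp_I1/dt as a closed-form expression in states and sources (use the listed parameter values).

dp_I1/dt = E_Se1 + E_Se2 - q_C1/3

#1 |J1  (Se1: effort source, stroke at far end)
#2 |J1  (Se2 (Se) sets effort on bond)
#0 |I1  (I1 integral (f out))
#3 |J1  (common-f at J1 fixed by 0)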